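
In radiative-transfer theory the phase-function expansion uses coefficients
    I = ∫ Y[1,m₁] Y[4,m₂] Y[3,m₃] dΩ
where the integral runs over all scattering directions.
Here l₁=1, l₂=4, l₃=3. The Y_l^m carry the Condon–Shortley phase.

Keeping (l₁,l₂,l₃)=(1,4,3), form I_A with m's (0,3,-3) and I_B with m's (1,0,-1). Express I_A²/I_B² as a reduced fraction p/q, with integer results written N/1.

7/6

Same 1,4,3: normalisation and zero-m 3j drop out of the ratio.
A: Δ: 2! 0! 6! / 9! → 1/252; sum: t=1:−1/720 = -1/720; 3j²(1 4 3; 0 3 -3) = Δ·Π!·Σ² = 1/36  (sign -1)
B: Δ: 2! 0! 6! / 9! → 1/252; sum: t=0:+1/96 = 1/96; 3j²(1 4 3; 1 0 -1) = Δ·Π!·Σ² = 1/42  (sign +1)
I_A²/I_B² = (1/36)/(1/42) = 7/6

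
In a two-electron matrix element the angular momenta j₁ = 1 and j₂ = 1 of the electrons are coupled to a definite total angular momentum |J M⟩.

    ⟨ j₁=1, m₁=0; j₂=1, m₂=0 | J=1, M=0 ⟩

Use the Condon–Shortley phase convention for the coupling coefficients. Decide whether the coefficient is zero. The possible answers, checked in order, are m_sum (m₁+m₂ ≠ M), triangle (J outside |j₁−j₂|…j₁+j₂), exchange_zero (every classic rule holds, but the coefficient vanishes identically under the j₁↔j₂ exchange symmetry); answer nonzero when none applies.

exchange_zero

m-sum: m₁+m₂ = 0+0 = 0, M = 0  ✓
triangle: |j₁−j₂| = 0 ≤ J = 1 ≤ j₁+j₂ = 2  ✓
exchange: j₁=j₂ and m₁=m₂, and (−1)^(j₁+j₂−J) = (−1)^1 = −1 forces ⟨j₁m₁;j₂m₂|JM⟩ = −⟨j₂m₂;j₁m₁|JM⟩ = −⟨j₁m₁;j₂m₂|JM⟩ ⇒ the coefficient vanishes identically
Racah sum check: Σ_k collapses to 0 ⇒ CG = 0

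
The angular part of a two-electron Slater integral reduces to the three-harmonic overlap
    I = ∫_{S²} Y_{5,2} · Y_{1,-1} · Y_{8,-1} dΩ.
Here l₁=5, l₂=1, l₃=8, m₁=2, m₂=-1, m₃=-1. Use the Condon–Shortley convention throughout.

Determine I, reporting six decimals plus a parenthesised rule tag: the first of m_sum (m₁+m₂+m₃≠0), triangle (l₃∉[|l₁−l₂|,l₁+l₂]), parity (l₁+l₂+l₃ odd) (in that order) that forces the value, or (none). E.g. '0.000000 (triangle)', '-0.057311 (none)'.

0.000000 (triangle)

l₃=8 ∉ [4,6] — triangle fails ⇒ I = 0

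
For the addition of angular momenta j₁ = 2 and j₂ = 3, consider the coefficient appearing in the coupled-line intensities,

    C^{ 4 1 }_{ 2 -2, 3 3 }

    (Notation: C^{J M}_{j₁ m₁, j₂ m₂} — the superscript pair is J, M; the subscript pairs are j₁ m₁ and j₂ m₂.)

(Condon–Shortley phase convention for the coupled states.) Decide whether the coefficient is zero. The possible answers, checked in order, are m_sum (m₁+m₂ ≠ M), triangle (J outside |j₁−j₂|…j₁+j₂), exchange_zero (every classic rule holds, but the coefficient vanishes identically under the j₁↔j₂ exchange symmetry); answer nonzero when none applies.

nonzero

m-sum: m₁+m₂ = -2+3 = 1, M = 1  ✓
triangle: |j₁−j₂| = 1 ≤ J = 4 ≤ j₁+j₂ = 5  ✓
exchange: j₁≠j₂ or m₁≠m₂ — the exchange symmetry imposes no constraint here
value check: CG = −√(3/70) = -0.207020 ≠ 0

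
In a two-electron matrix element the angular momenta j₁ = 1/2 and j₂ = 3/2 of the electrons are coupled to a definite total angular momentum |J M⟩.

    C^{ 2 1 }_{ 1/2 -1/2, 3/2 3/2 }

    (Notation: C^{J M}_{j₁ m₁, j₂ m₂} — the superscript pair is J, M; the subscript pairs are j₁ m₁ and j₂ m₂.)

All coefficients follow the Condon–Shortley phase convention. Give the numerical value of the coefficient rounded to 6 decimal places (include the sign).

√[5·0!1!3!/5! · 0!1!3!0!3!1!] = √(9)
  +(−1)^0/∏(0,0,1,3,0,0)! = 1/6  (running 1/6)
⟨..|..⟩ = √(9)·(1/6) = +0.500000

+0.500000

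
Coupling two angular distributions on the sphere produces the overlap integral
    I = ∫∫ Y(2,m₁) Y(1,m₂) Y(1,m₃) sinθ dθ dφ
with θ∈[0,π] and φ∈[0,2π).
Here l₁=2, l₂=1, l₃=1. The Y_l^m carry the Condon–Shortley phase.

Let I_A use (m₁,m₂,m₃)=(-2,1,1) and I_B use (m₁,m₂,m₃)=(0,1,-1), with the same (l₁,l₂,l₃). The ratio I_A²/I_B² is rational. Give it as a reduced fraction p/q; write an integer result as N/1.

Same 2,1,1: normalisation and zero-m 3j drop out of the ratio.
A: Δ: 2! 2! 0! / 5! → 1/30; sum: t=2:+1/4 = 1/4; 3j²(2 1 1; -2 1 1) = Δ·Π!·Σ² = 1/5  (sign +1)
B: Δ: 2! 2! 0! / 5! → 1/30; sum: t=2:+1/4 = 1/4; 3j²(2 1 1; 0 1 -1) = Δ·Π!·Σ² = 1/30  (sign +1)
I_A²/I_B² = (1/5)/(1/30) = 6/1

6/1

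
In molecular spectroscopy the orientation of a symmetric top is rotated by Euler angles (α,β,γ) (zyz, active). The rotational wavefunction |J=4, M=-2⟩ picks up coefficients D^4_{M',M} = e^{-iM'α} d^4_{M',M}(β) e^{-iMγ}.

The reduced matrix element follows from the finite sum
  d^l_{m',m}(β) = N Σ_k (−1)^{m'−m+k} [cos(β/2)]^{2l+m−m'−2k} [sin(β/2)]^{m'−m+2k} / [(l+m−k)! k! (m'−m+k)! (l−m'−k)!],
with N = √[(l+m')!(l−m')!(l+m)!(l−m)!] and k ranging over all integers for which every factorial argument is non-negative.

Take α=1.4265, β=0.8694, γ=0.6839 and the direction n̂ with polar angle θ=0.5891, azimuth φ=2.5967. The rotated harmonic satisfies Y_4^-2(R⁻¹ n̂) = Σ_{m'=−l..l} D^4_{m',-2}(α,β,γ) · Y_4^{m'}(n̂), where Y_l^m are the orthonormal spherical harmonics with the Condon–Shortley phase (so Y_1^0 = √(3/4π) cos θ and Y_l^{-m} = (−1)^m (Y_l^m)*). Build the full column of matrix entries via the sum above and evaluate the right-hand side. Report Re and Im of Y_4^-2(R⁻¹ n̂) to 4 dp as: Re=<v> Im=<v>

Re=-0.4096 Im=0.0706

Need the full column D^4_{m',-2} for m'=−4..4 at α=1.4265, β=0.8694, γ=0.6839.
cos(β/2)=0.906996, sin(β/2)=0.421138
d^4_{-4,-2}: single k=2 term ⇒ +0.522471;  D = +0.367510+0.371365i
d^4_{-3,-2}: k∈[1..2] ⇒ +0.795661 -0.514621 = +0.281040;  D = +0.226109-0.166907i
d^4_{-2,-2}: k∈[0..2] ⇒ +0.457978 -1.184852 +0.319310 = -0.407564;  D = +0.192381+0.359302i
d^4_{-1,-2}: k∈[0..2] ⇒ -0.902194 +0.972542 -0.139783 = -0.069435;  D = +0.065290-0.023633i
d^4_{0,-2}: k∈[0..2] ⇒ +0.936708 -0.538532 +0.043539 = +0.441715;  D = +0.089052+0.432646i
d^4_{1,-2}: k∈[0..2] ⇒ -0.648361 +0.209675 -0.009041 = -0.447727;  D = -0.446956+0.026267i
d^4_{2,-2}: k∈[0..2] ⇒ +0.319310 -0.055073 +0.000989 = +0.265226;  D = +0.022675-0.264255i
d^4_{3,-2}: k∈[0..1] ⇒ -0.110950 +0.007973 = -0.102976;  D = +0.100267+0.023466i
d^4_{4,-2}: single k=0 term ⇒ +0.024285;  D = -0.008877+0.022605i
Y_4^{m'}(θ=0.5891,φ=2.5967) and Σ D·Y over m':
  (+0.3675+0.3714i)·(-0.0241+0.0346i)  (+0.2261-0.1669i)·(+0.0114-0.1781i)  (+0.1924+0.3593i)·(+0.1834+0.3515i)  (+0.0653-0.0236i)·(-0.3437-0.2083i)  (+0.0891+0.4326i)·(-0.1071+0.0000i)  (-0.4470+0.0263i)·(+0.3437-0.2083i)  (+0.0227-0.2643i)·(+0.1834-0.3515i)  (+0.1003+0.0235i)·(-0.0114-0.1781i)  (-0.0089+0.0226i)·(-0.0241-0.0346i)
Y_4^-2(R⁻¹ n̂) = -0.409606+0.070604i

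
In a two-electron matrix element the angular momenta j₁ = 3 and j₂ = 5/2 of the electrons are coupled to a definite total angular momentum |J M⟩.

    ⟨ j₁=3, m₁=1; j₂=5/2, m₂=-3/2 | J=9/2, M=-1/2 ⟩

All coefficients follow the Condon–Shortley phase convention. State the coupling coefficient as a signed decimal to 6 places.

+0.594588  (= +√(35/99))

j₁+j₂−J=1  J+j₁−j₂=5  J−j₁+j₂=4  j₁+j₂+J+1=11
(j₁±m₁, j₂±m₂, J±M) = (4,2,1,4,4,5)
P² = 184320/77
sum k=0..1:
  [0] +1/72 = 1/72
  [1] −1/576 = -1/576
S = 7/576
C² = P²·S² = 35/99 ; C = +0.594588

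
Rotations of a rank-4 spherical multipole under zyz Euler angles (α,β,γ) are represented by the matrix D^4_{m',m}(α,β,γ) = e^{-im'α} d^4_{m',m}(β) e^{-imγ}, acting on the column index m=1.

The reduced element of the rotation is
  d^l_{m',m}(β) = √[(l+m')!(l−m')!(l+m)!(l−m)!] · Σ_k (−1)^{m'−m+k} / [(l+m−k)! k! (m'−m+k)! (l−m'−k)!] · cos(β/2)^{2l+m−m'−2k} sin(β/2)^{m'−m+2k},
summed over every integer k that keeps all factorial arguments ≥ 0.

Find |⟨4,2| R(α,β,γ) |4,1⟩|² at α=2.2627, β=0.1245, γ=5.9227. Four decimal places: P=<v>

P=0.0652

First d^4_{2,1}(β=0.1245), then the phase factors e^{-i(2)α} and e^{-i(1)γ}:
Half-angle: c=0.998063, s=0.062210. N=√(720·2·120·6)=1018.233765
Admissible k: 0..2 (factorial args all ≥0)
  k=0: (−1)^1·1018.2338/(240)·0.9981^7·0.0622^1 = -0.260376
  k=1: (−1)^2·1018.2338/(48)·0.9981^5·0.0622^3 = +0.005058
  k=2: (−1)^3·1018.2338/(72)·0.9981^3·0.0622^5 = -0.000013
d^4_{2,1}(0.1245) = -0.260376 +0.005058 -0.000013 = -0.255331
|D^4_{2,1}|² = |d^4_{2,1}(β)|² = (-0.255331)² = 0.065194 (the z-rotation phases have unit modulus)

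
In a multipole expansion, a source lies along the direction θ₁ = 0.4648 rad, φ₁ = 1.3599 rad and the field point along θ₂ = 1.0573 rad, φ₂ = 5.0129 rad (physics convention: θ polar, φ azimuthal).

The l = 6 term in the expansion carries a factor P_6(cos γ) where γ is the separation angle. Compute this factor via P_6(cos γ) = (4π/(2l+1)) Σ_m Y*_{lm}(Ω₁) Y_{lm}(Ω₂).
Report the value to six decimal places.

Addition theorem: P_6(cos γ) = (4π/13) Σ_m Y*_{lm}(Ω₁) Y_{lm}(Ω₂), m = −6…6:
  [-6]  conj(Y_{6,-6})(Ω₁) = -0.00118 + 0.00374j ; Y_{6,-6}(Ω₂) = 0.04856 + 0.20531j ; Δ = -0.00082 - 0.00006j
  [-5]  conj(Y_{6,-5})(Ω₁) = 0.02354 + 0.01336j ; Y_{6,-5}(Ω₂) = 0.41120 + 0.02810j ; Δ = 0.00930 + 0.00616j
  [-4]  conj(Y_{6,-4})(Ω₁) = 0.07459 - 0.08382j ; Y_{6,-4}(Ω₂) = 0.12246 - 0.31691j ; Δ = -0.01743 - 0.03390j
  [-3]  conj(Y_{6,-3})(Ω₁) = -0.17954 - 0.24486j ; Y_{6,-3}(Ω₂) = 0.05733 + 0.04535j ; Δ = 0.00081 - 0.02218j
  [-2]  conj(Y_{6,-2})(Ω₁) = -0.45900 + 0.20597j ; Y_{6,-2}(Ω₂) = 0.28980 - 0.19870j ; Δ = -0.09209 + 0.15089j
  [-1]  conj(Y_{6,-1})(Ω₁) = 0.07253 + 0.33881j ; Y_{6,-1}(Ω₂) = -0.01657 - 0.05347j ; Δ = 0.01692 - 0.00949j
  [+0]  conj(Y_{6,0})(Ω₁) = -0.27773 + 0.00000j ; Y_{6,0}(Ω₂) = 0.33316 + 0.00000j ; Δ = -0.09253 + 0.00000j
  [+1]  conj(Y_{6,1})(Ω₁) = -0.07253 + 0.33881j ; Y_{6,1}(Ω₂) = 0.01657 - 0.05347j ; Δ = 0.01692 + 0.00949j
  [+2]  conj(Y_{6,2})(Ω₁) = -0.45900 - 0.20597j ; Y_{6,2}(Ω₂) = 0.28980 + 0.19870j ; Δ = -0.09209 - 0.15089j
  [+3]  conj(Y_{6,3})(Ω₁) = 0.17954 - 0.24486j ; Y_{6,3}(Ω₂) = -0.05733 + 0.04535j ; Δ = 0.00081 + 0.02218j
  [+4]  conj(Y_{6,4})(Ω₁) = 0.07459 + 0.08382j ; Y_{6,4}(Ω₂) = 0.12246 + 0.31691j ; Δ = -0.01743 + 0.03390j
  [+5]  conj(Y_{6,5})(Ω₁) = -0.02354 + 0.01336j ; Y_{6,5}(Ω₂) = -0.41120 + 0.02810j ; Δ = 0.00930 - 0.00616j
  [+6]  conj(Y_{6,6})(Ω₁) = -0.00118 - 0.00374j ; Y_{6,6}(Ω₂) = 0.04856 - 0.20531j ; Δ = -0.00082 + 0.00006j
Accumulated sum -0.25915 - 0.00000j; after 4π/(2l+1) scaling, -0.25051 - 0.00000j ⇒ P_6 = -0.250510

-0.250510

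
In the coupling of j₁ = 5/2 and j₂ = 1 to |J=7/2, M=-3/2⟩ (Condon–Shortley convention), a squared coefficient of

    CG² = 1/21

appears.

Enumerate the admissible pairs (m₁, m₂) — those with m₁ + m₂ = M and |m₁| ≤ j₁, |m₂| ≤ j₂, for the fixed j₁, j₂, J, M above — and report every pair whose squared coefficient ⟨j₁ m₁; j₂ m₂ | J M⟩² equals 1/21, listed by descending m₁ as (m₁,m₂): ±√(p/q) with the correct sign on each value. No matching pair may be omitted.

(-5/2,1): +√(1/21)

Admissible pairs with m₁+m₂ = M = -3/2: (-5/2,1), (-3/2,0), (-1/2,-1)
  (m₁,m₂)=(-1/2,-1): CG² = 10/21, CG = +√(10/21)
  (m₁,m₂)=(-3/2,0): CG² = 10/21, CG = +√(10/21)
  (m₁,m₂)=(-5/2,1): CG² = 1/21, CG = +√(1/21)   ← matches the target
Pairs with CG² = 1/21: (-5/2,1): +√(1/21)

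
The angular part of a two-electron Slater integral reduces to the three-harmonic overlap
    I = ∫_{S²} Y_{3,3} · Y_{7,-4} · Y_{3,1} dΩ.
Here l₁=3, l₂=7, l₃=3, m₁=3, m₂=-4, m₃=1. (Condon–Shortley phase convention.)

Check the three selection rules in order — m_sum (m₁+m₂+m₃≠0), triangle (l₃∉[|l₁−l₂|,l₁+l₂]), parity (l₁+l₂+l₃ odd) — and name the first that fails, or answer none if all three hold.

triangle

Σmᵢ = 0  ✓
l₃∈[|l₁−l₂|,l₁+l₂]=[4,10] required, l₃=3 fails  ✗
Σlᵢ = 13 ⇒ odd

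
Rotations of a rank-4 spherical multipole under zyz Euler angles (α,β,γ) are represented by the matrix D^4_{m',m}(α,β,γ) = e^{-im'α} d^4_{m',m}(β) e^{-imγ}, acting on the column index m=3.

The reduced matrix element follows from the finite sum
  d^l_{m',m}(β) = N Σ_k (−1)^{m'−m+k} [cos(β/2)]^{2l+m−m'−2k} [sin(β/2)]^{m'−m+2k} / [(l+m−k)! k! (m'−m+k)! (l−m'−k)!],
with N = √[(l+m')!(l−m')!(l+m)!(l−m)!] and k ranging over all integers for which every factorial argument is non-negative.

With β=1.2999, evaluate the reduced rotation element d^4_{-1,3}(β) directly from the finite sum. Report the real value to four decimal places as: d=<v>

d=0.4656

d^4_{-1,3}(β=1.2999) via the finite sum:
c=cos(1.299900/2)=0.796114, s=sin(1.299900/2)=0.605147; N=√[6·120·5040·1]=1904.940944
k∈{4,5} keeps every argument non-negative
  k=4: (−1)^0·1904.9409/(144)·0.7961^4·0.6051^4 = +0.712628
  k=5: (−1)^1·1904.9409/(240)·0.7961^2·0.6051^6 = -0.247050
d^4_{-1,3}(1.2999) = +0.712628 -0.247050 = +0.465578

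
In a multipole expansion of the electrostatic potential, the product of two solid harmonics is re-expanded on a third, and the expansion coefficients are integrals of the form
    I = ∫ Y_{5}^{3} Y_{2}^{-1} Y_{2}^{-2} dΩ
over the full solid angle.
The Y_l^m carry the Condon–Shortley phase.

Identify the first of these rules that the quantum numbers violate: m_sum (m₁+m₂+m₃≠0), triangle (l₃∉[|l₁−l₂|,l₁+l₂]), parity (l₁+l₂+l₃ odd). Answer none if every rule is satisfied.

triangle

m₁+m₂+m₃ = 3 − 1 − 2 = 0  ✓
triangle: need |l₁−l₂| ≤ l₃ ≤ l₁+l₂ = [3,7]; l₃=2 is outside  ✗
parity: l₁+l₂+l₃ = 9 is odd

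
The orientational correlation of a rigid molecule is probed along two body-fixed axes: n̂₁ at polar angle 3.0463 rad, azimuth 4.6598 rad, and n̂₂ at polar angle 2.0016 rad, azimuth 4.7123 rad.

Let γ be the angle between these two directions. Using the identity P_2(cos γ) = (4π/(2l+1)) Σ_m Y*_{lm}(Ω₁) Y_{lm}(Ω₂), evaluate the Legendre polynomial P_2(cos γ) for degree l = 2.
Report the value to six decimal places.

-0.121930

Addition theorem: P_2(cos γ) = (4π/5) Σ_m Y*_{lm}(Ω₁) Y_{lm}(Ω₂), m = −2…2:
  [-2]  conj(Y_{2,-2})(Ω₁) = (-0.003478, 0.000367) ; Y_{2,-2}(Ω₂) = (-0.318912, -0.000057) ; Δ = (0.001109, -0.000117)
  [-1]  conj(Y_{2,-1})(Ω₁) = (0.003846, 0.073072) ; Y_{2,-1}(Ω₂) = (0.000026, -0.293140) ; Δ = (0.021420, -0.001126)
  [+0]  conj(Y_{2,0})(Ω₁) = (0.622217, -0.000000) ; Y_{2,0}(Ω₂) = (-0.150387, 0.000000) ; Δ = (-0.093574, 0.000000)
  [+1]  conj(Y_{2,1})(Ω₁) = (-0.003846, 0.073072) ; Y_{2,1}(Ω₂) = (-0.000026, -0.293140) ; Δ = (0.021420, 0.001126)
  [+2]  conj(Y_{2,2})(Ω₁) = (-0.003478, -0.000367) ; Y_{2,2}(Ω₂) = (-0.318912, 0.000057) ; Δ = (0.001109, 0.000117)
Σ over m = (-0.048515, -0.000000); ×(4π/5) → (-0.121930, -0.000000). Real part: -0.121930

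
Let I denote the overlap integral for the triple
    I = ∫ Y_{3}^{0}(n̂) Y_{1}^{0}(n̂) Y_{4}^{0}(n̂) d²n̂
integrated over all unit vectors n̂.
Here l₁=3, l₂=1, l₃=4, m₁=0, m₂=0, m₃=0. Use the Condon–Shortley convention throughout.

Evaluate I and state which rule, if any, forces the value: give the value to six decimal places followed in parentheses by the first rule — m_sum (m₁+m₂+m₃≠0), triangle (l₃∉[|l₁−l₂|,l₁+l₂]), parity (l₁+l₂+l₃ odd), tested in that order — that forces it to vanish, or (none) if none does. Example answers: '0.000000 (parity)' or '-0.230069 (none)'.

0.246233 (none)

m-sum 0 ✓  L=8 even ✓  2≤4≤4 ✓
Π(2lᵢ+1) = 7×3×9 = 189
triangle coeff Δ(3,1,4) = 1/252
Σ_t [0,0]: t=0:+1/36 = 1/36
(3j)²=4/63 [(3 1 4; 0 0 0)], sign=+1
(m-triple is (0,0,0) — same symbol as above.)
⇒ 4πI² = 16/21
I = (+1)√(16/21/(4π)) = 0.24623252
No selection rule forces the value: the integral is nonzero (none).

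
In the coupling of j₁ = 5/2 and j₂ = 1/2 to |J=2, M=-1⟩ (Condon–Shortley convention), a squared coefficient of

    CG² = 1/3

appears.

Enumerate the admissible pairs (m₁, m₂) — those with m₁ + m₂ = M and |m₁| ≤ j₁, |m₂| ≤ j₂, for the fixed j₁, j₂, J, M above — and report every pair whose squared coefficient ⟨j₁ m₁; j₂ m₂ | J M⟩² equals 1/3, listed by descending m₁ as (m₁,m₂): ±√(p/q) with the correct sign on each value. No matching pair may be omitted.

Admissible pairs with m₁+m₂ = M = -1: (-3/2,1/2), (-1/2,-1/2)
  (m₁,m₂)=(-1/2,-1/2): CG² = 1/3, CG = +√(1/3)   ← matches the target
  (m₁,m₂)=(-3/2,1/2): CG² = 2/3, CG = −√(2/3)
Pairs with CG² = 1/3: (-1/2,-1/2): +√(1/3)

(-1/2,-1/2): +√(1/3)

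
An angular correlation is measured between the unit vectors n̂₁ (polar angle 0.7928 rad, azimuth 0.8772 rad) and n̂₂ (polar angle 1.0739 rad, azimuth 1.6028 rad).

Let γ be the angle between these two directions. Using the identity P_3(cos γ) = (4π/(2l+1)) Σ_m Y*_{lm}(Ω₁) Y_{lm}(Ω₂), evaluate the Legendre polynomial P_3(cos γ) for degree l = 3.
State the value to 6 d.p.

0.090013

Addition theorem: P_3(cos γ) = (4π/7) Σ_m Y*_{lm}(Ω₁) Y_{lm}(Ω₂), m = −3…3:
  [-3]  conj(Y_{3,-3})(Ω₁) = -0.131609+0.073615i ; Y_{3,-3}(Ω₂) = +0.027170+0.282117i ; Δ = -0.024344-0.035129i
  [-2]  conj(Y_{3,-2})(Ω₁) = -0.066448+0.357834i ; Y_{3,-2}(Ω₂) = -0.375701+0.024081i ; Δ = +0.016348-0.136039i
  [-1]  conj(Y_{3,-1})(Ω₁) = +0.215314+0.258977i ; Y_{3,-1}(Ω₂) = -0.001238-0.038678i ; Δ = +0.009750-0.008649i
  [+0]  conj(Y_{3,0})(Ω₁) = -0.140650-0.000000i ; Y_{3,0}(Ω₂) = -0.331555+0.000000i ; Δ = +0.046633+0.000000i
  [+1]  conj(Y_{3,1})(Ω₁) = -0.215314+0.258977i ; Y_{3,1}(Ω₂) = +0.001238-0.038678i ; Δ = +0.009750+0.008649i
  [+2]  conj(Y_{3,2})(Ω₁) = -0.066448-0.357834i ; Y_{3,2}(Ω₂) = -0.375701-0.024081i ; Δ = +0.016348+0.136039i
  [+3]  conj(Y_{3,3})(Ω₁) = +0.131609+0.073615i ; Y_{3,3}(Ω₂) = -0.027170+0.282117i ; Δ = -0.024344+0.035129i
Accumulated sum +0.050141+0.000000i; after 4π/(2l+1) scaling, +0.090013+0.000000i ⇒ P_3 = 0.090013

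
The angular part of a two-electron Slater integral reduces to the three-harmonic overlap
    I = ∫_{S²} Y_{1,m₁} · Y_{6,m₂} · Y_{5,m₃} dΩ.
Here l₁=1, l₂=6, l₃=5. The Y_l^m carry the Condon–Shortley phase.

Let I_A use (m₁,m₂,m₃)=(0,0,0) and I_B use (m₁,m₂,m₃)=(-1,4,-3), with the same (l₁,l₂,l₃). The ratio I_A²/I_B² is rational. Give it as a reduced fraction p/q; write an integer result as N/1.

4/5

l's match ⇒ only the (l;m) 3-j factors differ between A and B.
A: triangle coeff Δ(1,6,5) = 1/858; Σ_t [1,1]: t=1:−1/14400 = -1/14400; (3j)²=6/143 [(1 6 5; 0 0 0)], sign=+1
B: triangle coeff Δ(1,6,5) = 1/858; Σ_t [2,2]: t=2:+1/161280 = 1/161280; (3j)²=15/286 [(1 6 5; -1 4 -3)], sign=+1
I_A²/I_B² = (6/143)/(15/286) = 4/5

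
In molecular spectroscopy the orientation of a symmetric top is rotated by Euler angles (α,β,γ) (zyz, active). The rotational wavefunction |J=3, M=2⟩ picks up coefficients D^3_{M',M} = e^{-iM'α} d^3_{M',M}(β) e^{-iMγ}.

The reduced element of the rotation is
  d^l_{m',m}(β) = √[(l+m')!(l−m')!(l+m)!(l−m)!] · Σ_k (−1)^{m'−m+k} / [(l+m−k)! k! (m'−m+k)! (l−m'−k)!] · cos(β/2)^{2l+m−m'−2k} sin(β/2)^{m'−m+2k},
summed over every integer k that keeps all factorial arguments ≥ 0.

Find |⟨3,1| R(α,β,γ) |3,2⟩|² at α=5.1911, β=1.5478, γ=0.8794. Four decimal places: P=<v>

P=0.1417

First d^3_{1,2}(β=1.5478), then the phase factors e^{-i(1)α} and e^{-i(2)γ}:
With c≡cos(β/2)=0.715190 and s≡sin(β/2)=0.698930, N=[24·2·120·1]^{1/2}=75.894664
Admissible k: 1..2 (factorial args all ≥0)
  k=1: (−1)^0·75.8947/(24)·0.7152^5·0.6989^1 = +0.413563
  k=2: (−1)^1·75.8947/(12)·0.7152^3·0.6989^3 = -0.789942
d^3_{1,2}(1.5478) = +0.413563 -0.789942 = -0.376380
|D^3_{1,2}|² = |d^3_{1,2}(β)|² = (-0.376380)² = 0.141662 (the z-rotation phases have unit modulus)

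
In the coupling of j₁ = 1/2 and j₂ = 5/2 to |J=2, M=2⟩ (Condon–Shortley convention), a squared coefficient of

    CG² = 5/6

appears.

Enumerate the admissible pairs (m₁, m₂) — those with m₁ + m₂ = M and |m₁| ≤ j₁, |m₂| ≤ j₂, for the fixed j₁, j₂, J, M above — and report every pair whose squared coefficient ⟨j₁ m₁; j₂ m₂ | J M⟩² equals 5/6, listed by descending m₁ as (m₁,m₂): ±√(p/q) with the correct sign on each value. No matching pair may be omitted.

Admissible pairs with m₁+m₂ = M = 2: (-1/2,5/2), (1/2,3/2)
  (m₁,m₂)=(1/2,3/2): CG² = 1/6, CG = +√(1/6)
  (m₁,m₂)=(-1/2,5/2): CG² = 5/6, CG = −√(5/6)   ← matches the target
Pairs with CG² = 5/6: (-1/2,5/2): −√(5/6)

(-1/2,5/2): −√(5/6)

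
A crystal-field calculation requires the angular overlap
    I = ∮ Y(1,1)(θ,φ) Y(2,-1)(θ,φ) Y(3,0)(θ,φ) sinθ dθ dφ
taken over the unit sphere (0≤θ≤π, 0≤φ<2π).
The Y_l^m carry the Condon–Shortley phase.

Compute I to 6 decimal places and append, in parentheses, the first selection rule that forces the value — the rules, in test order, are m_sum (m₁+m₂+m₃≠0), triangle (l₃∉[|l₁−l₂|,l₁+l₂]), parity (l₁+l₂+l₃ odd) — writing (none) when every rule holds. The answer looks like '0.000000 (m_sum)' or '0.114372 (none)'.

0.143048 (none)

Checks pass: Σm=0; 6 even; l₃=3∈[1,3].
(2·1+1)(2·2+1)(2·3+1) = 105
Δ: 0! 2! 4! / 7! → 1/105
sum: t=0:+1/4 = 1/4
3j²(1 2 3; 0 0 0) = Δ·Π!·Σ² = 3/35  (sign -1)
sum: t=0:+1/12 = 1/12
3j²(1 2 3; 1 -1 0) = Δ·Π!·Σ² = 1/35  (sign -1)
combine: 4πI² = 105·3/35·1/35 = 9/35
take √, sign +1: I = 0.14304817
No selection rule forces the value: the integral is nonzero (none).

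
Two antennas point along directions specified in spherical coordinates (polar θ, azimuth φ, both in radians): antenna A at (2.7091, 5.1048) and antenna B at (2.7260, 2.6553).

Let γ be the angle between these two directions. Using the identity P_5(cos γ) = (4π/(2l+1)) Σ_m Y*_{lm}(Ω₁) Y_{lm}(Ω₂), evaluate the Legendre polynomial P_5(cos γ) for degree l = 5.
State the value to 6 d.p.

Summing Y*_{l m}(θ₁,φ₁)·Y_{l m}(θ₂,φ₂) over m ∈ [−5, 5]; prefactor 4π/(2·5+1) = 1.142397:
  [-5]  conj(Y_{5,-5})(Ω₁) = 0.00555 + 0.00229j ; Y_{5,-5}(Ω₂) = 0.00378 - 0.00325j ; Δ = 0.00003 - 0.00001j
  [-4]  conj(Y_{5,-4})(Ω₁) = -0.00005 - 0.04113j ; Y_{5,-4}(Ω₂) = 0.01305 - 0.03321j ; Δ = -0.00137 - 0.00053j
  [-3]  conj(Y_{5,-3})(Ω₁) = -0.15100 + 0.06270j ; Y_{5,-3}(Ω₂) = -0.01661 - 0.14780j ; Δ = 0.01178 + 0.02128j
  [-2]  conj(Y_{5,-2})(Ω₁) = 0.28171 + 0.28138j ; Y_{5,-2}(Ω₂) = -0.21506 - 0.31556j ; Δ = 0.02821 - 0.14941j
  [-1]  conj(Y_{5,-1})(Ω₁) = 0.19144 - 0.46256j ; Y_{5,-1}(Ω₂) = -0.45658 - 0.24136j ; Δ = -0.19905 + 0.16499j
  [+0]  conj(Y_{5,0})(Ω₁) = -0.01131 + 0.00000j ; Y_{5,0}(Ω₂) = -0.05840 + 0.00000j ; Δ = 0.00066 + 0.00000j
  [+1]  conj(Y_{5,1})(Ω₁) = -0.19144 - 0.46256j ; Y_{5,1}(Ω₂) = 0.45658 - 0.24136j ; Δ = -0.19905 - 0.16499j
  [+2]  conj(Y_{5,2})(Ω₁) = 0.28171 - 0.28138j ; Y_{5,2}(Ω₂) = -0.21506 + 0.31556j ; Δ = 0.02821 + 0.14941j
  [+3]  conj(Y_{5,3})(Ω₁) = 0.15100 + 0.06270j ; Y_{5,3}(Ω₂) = 0.01661 - 0.14780j ; Δ = 0.01178 - 0.02128j
  [+4]  conj(Y_{5,4})(Ω₁) = -0.00005 + 0.04113j ; Y_{5,4}(Ω₂) = 0.01305 + 0.03321j ; Δ = -0.00137 + 0.00053j
  [+5]  conj(Y_{5,5})(Ω₁) = -0.00555 + 0.00229j ; Y_{5,5}(Ω₂) = -0.00378 - 0.00325j ; Δ = 0.00003 + 0.00001j
Total Σ_m = -0.32015 - 0.00000j. Multiply by 1.142397: -0.36574 - 0.00000j. P_5(cos γ) = -0.365743

-0.365743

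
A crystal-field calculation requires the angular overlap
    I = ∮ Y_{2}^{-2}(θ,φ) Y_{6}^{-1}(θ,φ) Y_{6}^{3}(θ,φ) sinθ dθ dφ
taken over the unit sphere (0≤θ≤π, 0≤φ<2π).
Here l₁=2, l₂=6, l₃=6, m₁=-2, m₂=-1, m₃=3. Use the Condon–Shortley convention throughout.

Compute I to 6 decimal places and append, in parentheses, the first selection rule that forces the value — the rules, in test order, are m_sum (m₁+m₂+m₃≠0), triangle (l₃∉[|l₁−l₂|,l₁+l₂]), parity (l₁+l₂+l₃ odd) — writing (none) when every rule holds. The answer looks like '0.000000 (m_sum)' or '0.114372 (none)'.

0.177674 (none)

Rules hold: Σm=0, L=14 even, 4≤6≤8.
N = 5·13·13 = 845
Δ = 2!·2!·10!/15! = 1/90090
Racah Σ t=0..2: t=0:+1/69120 t=1:−1/14400 t=2:+1/69120 = -7/172800
⇒ 3j(2 6 6; 0 0 0)² = 14/715, sgn -1
Racah Σ t=2..2: t=2:+1/120960 = 1/120960
⇒ 3j(2 6 6; -2 -1 3)² = 24/1001, sgn -1
4πI² = N·(3j₀)²·(3jₘ)² = 48/121
I = +1·√(0.396694/4π) = 0.17767364
No selection rule forces the value: the integral is nonzero (none).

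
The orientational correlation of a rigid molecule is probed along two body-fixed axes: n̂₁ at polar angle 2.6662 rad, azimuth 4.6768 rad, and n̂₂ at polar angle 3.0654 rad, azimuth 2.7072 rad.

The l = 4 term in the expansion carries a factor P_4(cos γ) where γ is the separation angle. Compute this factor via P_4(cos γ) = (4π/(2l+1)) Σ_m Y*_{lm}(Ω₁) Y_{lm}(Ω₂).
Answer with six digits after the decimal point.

Addition theorem: P_4(cos γ) = (4π/9) Σ_m Y*_{lm}(Ω₁) Y_{lm}(Ω₂), m = −4…4:
  [-4]  conj(Y_{4,-4})(Ω₁) = (0.019222, -0.002755) ; Y_{4,-4}(Ω₂) = (-0.000002, 0.000015) ; Δ = (-0.000000, 0.000000)
  [-3]  conj(Y_{4,-3})(Ω₁) = (-0.011370, -0.106090) ; Y_{4,-3}(Ω₂) = (0.000146, 0.000531) ; Δ = (0.000055, -0.000021)
  [-2]  conj(Y_{4,-2})(Ω₁) = (-0.316893, 0.022594) ; Y_{4,-2}(Ω₂) = (0.007459, 0.008820) ; Δ = (-0.002563, -0.002626)
  [-1]  conj(Y_{4,-1})(Ω₁) = (0.017356, 0.487461) ; Y_{4,-1}(Ω₂) = (0.128966, 0.059833) ; Δ = (-0.026928, 0.063904)
  [+0]  conj(Y_{4,0})(Ω₁) = (0.122364, -0.000000) ; Y_{4,0}(Ω₂) = (0.821891, 0.000000) ; Δ = (0.100570, 0.000000)
  [+1]  conj(Y_{4,1})(Ω₁) = (-0.017356, 0.487461) ; Y_{4,1}(Ω₂) = (-0.128966, 0.059833) ; Δ = (-0.026928, -0.063904)
  [+2]  conj(Y_{4,2})(Ω₁) = (-0.316893, -0.022594) ; Y_{4,2}(Ω₂) = (0.007459, -0.008820) ; Δ = (-0.002563, 0.002626)
  [+3]  conj(Y_{4,3})(Ω₁) = (0.011370, -0.106090) ; Y_{4,3}(Ω₂) = (-0.000146, 0.000531) ; Δ = (0.000055, 0.000021)
  [+4]  conj(Y_{4,4})(Ω₁) = (0.019222, 0.002755) ; Y_{4,4}(Ω₂) = (-0.000002, -0.000015) ; Δ = (-0.000000, -0.000000)
Total Σ_m = (0.041697, 0.000000). Multiply by 1.396263: (0.058220, 0.000000). P_4(cos γ) = 0.058220

0.058220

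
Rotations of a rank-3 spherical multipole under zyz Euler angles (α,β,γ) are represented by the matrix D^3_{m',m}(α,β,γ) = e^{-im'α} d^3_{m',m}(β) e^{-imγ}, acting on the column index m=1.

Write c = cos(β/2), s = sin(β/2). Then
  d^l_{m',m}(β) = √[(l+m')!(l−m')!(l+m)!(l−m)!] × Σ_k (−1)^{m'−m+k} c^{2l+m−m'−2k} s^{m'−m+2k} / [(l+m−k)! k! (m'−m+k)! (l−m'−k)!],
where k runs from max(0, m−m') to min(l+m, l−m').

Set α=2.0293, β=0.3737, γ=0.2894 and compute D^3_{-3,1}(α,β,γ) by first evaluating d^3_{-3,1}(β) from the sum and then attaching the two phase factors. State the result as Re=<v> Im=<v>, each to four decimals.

First d^3_{-3,1}(β=0.3737), then the phase factors e^{-i(-3)α} and e^{-i(1)γ}:
Half-angle: c=0.982594, s=0.185765. N=√(1·720·24·2)=185.903201
k: max(0,(1)−(-3))=4 … min(3+(1),3−(-3))=4
  k=4: (−1)^0·185.9032/(48)·0.9826^2·0.1858^4 = +0.004453
d^3_{-3,1}(0.3737) = +0.004453
Attach z-rotation phases: D = e^{-i(-3)(2.0293)}·(+0.004453)·e^{-i(1)(0.2894)} = +0.003940-0.002075i

Re=0.0039 Im=-0.0021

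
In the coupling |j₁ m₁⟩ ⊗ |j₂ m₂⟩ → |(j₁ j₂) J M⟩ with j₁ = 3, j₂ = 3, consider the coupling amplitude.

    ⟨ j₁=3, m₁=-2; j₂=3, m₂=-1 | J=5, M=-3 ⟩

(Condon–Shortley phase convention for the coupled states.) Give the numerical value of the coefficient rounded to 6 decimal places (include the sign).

-0.408248  (= −√(1/6))

j₁+j₂−J=1  J+j₁−j₂=5  J−j₁+j₂=5  j₁+j₂+J+1=12
(j₁±m₁, j₂±m₂, J±M) = (1,5,2,4,2,8)
P² = 153600
sum k=0..1:
  [0] +1/1440 = 1/1440
  [1] −1/576 = -1/576
S = -1/960
C² = P²·S² = 1/6 ; C = -0.408248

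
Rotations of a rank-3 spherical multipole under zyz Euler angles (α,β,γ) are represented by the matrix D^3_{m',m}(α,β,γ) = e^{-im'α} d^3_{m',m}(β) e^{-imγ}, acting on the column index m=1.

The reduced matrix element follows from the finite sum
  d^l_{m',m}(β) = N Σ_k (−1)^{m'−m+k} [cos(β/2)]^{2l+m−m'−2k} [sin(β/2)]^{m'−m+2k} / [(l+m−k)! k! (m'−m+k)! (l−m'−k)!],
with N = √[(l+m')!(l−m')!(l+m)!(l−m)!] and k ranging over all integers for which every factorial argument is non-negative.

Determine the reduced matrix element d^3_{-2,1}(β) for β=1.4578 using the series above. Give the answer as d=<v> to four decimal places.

d^3_{-2,1}(β=1.4578) via the finite sum:
With c≡cos(β/2)=0.745908 and s≡sin(β/2)=0.666050, N=[1·120·24·2]^{1/2}=75.894664
The bounds max(0,m−m')=3 and min(l+m,l−m')=4 give 2 terms
  k=3: (−1)^0·75.8947/(12)·0.7459^3·0.6660^3 = +0.775541
  k=4: (−1)^1·75.8947/(24)·0.7459^1·0.6660^5 = -0.309184
d^3_{-2,1}(1.4578) = +0.775541 -0.309184 = +0.466356

d=0.4664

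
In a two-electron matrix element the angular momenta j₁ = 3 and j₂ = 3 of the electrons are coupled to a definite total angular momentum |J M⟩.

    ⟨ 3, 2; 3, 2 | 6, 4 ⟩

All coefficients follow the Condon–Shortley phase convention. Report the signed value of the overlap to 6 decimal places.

√[13·0!6!6!/13! · 5!1!5!1!10!2!] = √(1244160000/11)
  +(−1)^0/∏(0,0,1,5,5,1)! = 1/14400  (running 1/14400)
⟨..|..⟩ = √(1244160000/11)·(1/14400) = +0.738549

+√(6/11) = +0.738549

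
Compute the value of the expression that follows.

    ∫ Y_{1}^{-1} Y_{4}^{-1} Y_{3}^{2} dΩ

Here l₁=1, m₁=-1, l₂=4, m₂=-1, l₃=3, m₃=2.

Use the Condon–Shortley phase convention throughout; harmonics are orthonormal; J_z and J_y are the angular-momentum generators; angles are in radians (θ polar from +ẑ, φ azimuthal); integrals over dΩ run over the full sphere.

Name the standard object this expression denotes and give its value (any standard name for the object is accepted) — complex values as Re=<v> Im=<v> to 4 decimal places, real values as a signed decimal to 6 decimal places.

This is a Gaunt coefficient — the integral of a triple product of spherical harmonics over the sphere.
Checks pass: Σm=0; 8 even; l₃=3∈[3,5].
(2·1+1)(2·4+1)(2·3+1) = 189
Δ: 2! 0! 6! / 9! → 1/252
sum: t=1:−1/36 = -1/36
3j²(1 4 3; 0 0 0) = Δ·Π!·Σ² = 4/63  (sign +1)
sum: t=2:+1/240 = 1/240
3j²(1 4 3; -1 -1 2) = Δ·Π!·Σ² = 1/84  (sign -1)
combine: 4πI² = 189·4/63·1/84 = 1/7
take √, sign -1: I = -0.10662181

Gaunt coefficient, -0.106622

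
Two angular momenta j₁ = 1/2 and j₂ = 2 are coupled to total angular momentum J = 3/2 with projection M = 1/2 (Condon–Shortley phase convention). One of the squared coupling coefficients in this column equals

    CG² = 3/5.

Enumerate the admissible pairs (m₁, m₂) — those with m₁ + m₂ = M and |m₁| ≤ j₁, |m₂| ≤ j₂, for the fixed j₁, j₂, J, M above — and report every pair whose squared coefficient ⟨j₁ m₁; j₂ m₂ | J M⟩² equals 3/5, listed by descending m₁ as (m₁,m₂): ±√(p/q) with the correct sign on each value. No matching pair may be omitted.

Admissible pairs with m₁+m₂ = M = 1/2: (-1/2,1), (1/2,0)
  (m₁,m₂)=(1/2,0): CG² = 2/5, CG = +√(2/5)
  (m₁,m₂)=(-1/2,1): CG² = 3/5, CG = −√(3/5)   ← matches the target
Pairs with CG² = 3/5: (-1/2,1): −√(3/5)

(-1/2,1): −√(3/5)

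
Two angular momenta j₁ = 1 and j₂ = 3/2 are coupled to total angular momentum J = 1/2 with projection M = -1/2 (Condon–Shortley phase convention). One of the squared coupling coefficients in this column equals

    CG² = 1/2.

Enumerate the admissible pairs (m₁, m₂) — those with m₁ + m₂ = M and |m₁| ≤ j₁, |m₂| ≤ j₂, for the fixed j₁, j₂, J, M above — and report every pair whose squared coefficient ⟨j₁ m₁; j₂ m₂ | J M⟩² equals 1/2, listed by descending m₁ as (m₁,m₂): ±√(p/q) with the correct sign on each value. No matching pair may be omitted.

(1,-3/2): +√(1/2)

Admissible pairs with m₁+m₂ = M = -1/2: (-1,1/2), (0,-1/2), (1,-3/2)
  (m₁,m₂)=(1,-3/2): CG² = 1/2, CG = +√(1/2)   ← matches the target
  (m₁,m₂)=(0,-1/2): CG² = 1/3, CG = −√(1/3)
  (m₁,m₂)=(-1,1/2): CG² = 1/6, CG = +√(1/6)
Pairs with CG² = 1/2: (1,-3/2): +√(1/2)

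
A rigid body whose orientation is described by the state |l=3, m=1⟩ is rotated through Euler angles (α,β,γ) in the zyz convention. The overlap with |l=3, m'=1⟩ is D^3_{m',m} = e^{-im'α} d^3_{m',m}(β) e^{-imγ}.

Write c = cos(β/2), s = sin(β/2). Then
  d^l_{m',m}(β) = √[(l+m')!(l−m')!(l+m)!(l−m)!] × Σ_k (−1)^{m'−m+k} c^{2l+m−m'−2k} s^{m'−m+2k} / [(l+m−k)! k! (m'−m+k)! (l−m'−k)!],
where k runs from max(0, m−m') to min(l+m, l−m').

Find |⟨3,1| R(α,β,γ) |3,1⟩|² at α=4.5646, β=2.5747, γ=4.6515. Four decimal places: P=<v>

P=0.1254

First d^3_{1,1}(β=2.5747), then the phase factors e^{-i(1)α} and e^{-i(1)γ}:
c=cos(2.574700/2)=0.279666, s=sin(2.574700/2)=0.960097; N=√[24·2·24·2]=48.000000
k: max(0,(1)−(1))=0 … min(3+(1),3−(1))=2
  k=0: (−1)^0·48.0000/(48)·0.2797^6·0.9601^0 = +0.000478
  k=1: (−1)^1·48.0000/(6)·0.2797^4·0.9601^2 = -0.045111
  k=2: (−1)^2·48.0000/(8)·0.2797^2·0.9601^4 = +0.398742
d^3_{1,1}(2.5747) = +0.000478 -0.045111 +0.398742 = +0.354110
|D^3_{1,1}|² = |d^3_{1,1}(β)|² = (+0.354110)² = 0.125394 (the z-rotation phases have unit modulus)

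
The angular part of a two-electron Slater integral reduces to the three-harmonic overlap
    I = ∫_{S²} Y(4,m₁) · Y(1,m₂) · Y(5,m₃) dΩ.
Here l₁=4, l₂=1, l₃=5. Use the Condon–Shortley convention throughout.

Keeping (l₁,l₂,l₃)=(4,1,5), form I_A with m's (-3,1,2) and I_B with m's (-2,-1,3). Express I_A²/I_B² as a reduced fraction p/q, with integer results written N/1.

3/28

Same 4,1,5: normalisation and zero-m 3j drop out of the ratio.
A: Δ: 0! 8! 2! / 11! → 1/495; sum: t=0:+1/10080 = 1/10080; 3j²(4 1 5; -3 1 2) = Δ·Π!·Σ² = 1/165  (sign -1)
B: Δ: 0! 8! 2! / 11! → 1/495; sum: t=0:+1/2880 = 1/2880; 3j²(4 1 5; -2 -1 3) = Δ·Π!·Σ² = 28/495  (sign +1)
I_A²/I_B² = (1/165)/(28/495) = 3/28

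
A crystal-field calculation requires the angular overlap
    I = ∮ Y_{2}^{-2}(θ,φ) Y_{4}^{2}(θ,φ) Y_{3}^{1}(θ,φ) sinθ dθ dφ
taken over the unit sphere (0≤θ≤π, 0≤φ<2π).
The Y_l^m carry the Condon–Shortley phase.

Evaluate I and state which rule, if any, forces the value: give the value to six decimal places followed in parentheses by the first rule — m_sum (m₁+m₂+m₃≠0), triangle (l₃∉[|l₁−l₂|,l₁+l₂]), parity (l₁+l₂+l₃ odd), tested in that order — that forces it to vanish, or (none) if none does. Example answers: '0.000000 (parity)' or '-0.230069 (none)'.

0.000000 (m_sum)

-2 + 2 + 1 = 1 ≠ 0: azimuthal integral kills it; I = 0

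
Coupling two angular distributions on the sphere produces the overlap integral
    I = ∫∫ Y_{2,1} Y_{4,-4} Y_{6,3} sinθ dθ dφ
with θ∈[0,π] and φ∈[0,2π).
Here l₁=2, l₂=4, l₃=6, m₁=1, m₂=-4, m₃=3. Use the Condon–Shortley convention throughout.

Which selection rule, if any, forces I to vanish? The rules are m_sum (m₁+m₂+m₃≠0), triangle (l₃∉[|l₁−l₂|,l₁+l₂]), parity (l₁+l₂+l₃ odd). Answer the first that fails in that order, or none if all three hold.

none

m₁+m₂+m₃ = 1 − 4 + 3 = 0  ✓
triangle: |2−4|=2 ≤ l₃=6 ≤ 2+4=6  ✓
parity: l₁+l₂+l₃ = 12 is even  ✓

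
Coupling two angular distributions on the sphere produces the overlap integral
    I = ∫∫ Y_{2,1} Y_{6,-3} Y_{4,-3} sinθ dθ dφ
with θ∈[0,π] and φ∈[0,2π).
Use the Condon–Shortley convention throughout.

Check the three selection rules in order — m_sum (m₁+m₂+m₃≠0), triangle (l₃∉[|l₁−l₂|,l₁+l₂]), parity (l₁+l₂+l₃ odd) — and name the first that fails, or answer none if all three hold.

m_sum

m₁+m₂+m₃ = 1 − 3 − 3 = -5  ✗
triangle: |2−6|=4 ≤ l₃=4 ≤ 2+6=8
parity: l₁+l₂+l₃ = 12 is even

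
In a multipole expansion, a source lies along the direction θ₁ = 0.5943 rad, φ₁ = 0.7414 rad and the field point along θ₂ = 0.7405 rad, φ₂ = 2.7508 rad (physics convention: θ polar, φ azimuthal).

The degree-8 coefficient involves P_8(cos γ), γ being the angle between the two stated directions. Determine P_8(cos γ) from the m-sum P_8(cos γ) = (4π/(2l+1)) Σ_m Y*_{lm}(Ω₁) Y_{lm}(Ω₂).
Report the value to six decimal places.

Addition theorem: P_8(cos γ) = (4π/17) Σ_m Y*_{lm}(Ω₁) Y_{lm}(Ω₂), m = −8…8:
  m=-8: (+0.004675-0.001717i) × (-0.022120+0.000337i) = -0.000103+0.000040i  (running Σ = -0.000103+0.000040i)
  m=-7: (+0.013544-0.026180i) × (+0.088943-0.038240i) = +0.000203-0.002846i  (running Σ = +0.000101-0.002807i)
  m=-6: (-0.028141-0.104113i) × (-0.177951+0.182070i) = +0.023964+0.013403i  (running Σ = +0.024064+0.010596i)
  m=-5: (-0.228475-0.144969i) × (+0.162232-0.402470i) = -0.095412+0.068436i  (running Σ = -0.071347+0.079032i)
  m=-4: (-0.451240+0.080245i) × (+0.003276+0.429562i) = -0.035948-0.193573i  (running Σ = -0.107296-0.114540i)
  m=-3: (-0.272656+0.356138i) × (-0.031592-0.075052i) = +0.035343+0.009212i  (running Σ = -0.071953-0.105328i)
  m=-2: (+0.004674+0.052975i) × (-0.244017-0.242164i) = +0.011688-0.014059i  (running Σ = -0.060265-0.119387i)
  m=-1: (-0.293461-0.268710i) × (+0.239375+0.098618i) = -0.043747-0.093263i  (running Σ = -0.104012-0.212650i)
  m=0: (-0.191214-0.000000i) × (+0.272213+0.000000i) = -0.052051-0.000000i  (running Σ = -0.156063-0.212650i)
  m=1: (+0.293461-0.268710i) × (-0.239375+0.098618i) = -0.043747+0.093263i  (running Σ = -0.199811-0.119387i)
  m=2: (+0.004674-0.052975i) × (-0.244017+0.242164i) = +0.011688+0.014059i  (running Σ = -0.188123-0.105328i)
  m=3: (+0.272656+0.356138i) × (+0.031592-0.075052i) = +0.035343-0.009212i  (running Σ = -0.152780-0.114540i)
  m=4: (-0.451240-0.080245i) × (+0.003276-0.429562i) = -0.035948+0.193573i  (running Σ = -0.188728+0.079032i)
  m=5: (+0.228475-0.144969i) × (-0.162232-0.402470i) = -0.095412-0.068436i  (running Σ = -0.284140+0.010596i)
  m=6: (-0.028141+0.104113i) × (-0.177951-0.182070i) = +0.023964-0.013403i  (running Σ = -0.260176-0.002807i)
  m=7: (-0.013544-0.026180i) × (-0.088943-0.038240i) = +0.000203+0.002846i  (running Σ = -0.259973+0.000040i)
  m=8: (+0.004675+0.001717i) × (-0.022120-0.000337i) = -0.000103-0.000040i  (running Σ = -0.260076+0.000000i)
Total Σ_m = -0.260076+0.000000i. Multiply by 0.739198: -0.192248+0.000000i. P_8(cos γ) = -0.192248

-0.192248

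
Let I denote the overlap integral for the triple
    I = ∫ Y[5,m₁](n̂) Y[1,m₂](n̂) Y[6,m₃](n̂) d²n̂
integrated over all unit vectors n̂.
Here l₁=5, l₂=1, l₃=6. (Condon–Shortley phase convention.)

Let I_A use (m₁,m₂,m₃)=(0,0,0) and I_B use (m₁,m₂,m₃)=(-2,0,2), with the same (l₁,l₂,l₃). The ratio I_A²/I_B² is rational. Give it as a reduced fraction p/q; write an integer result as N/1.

9/8

Same 5,1,6: normalisation and zero-m 3j drop out of the ratio.
A: Δ: 0! 10! 2! / 13! → 1/858; sum: t=0:+1/14400 = 1/14400; 3j²(5 1 6; 0 0 0) = Δ·Π!·Σ² = 6/143  (sign +1)
B: Δ: 0! 10! 2! / 13! → 1/858; sum: t=0:+1/30240 = 1/30240; 3j²(5 1 6; -2 0 2) = Δ·Π!·Σ² = 16/429  (sign +1)
I_A²/I_B² = (6/143)/(16/429) = 9/8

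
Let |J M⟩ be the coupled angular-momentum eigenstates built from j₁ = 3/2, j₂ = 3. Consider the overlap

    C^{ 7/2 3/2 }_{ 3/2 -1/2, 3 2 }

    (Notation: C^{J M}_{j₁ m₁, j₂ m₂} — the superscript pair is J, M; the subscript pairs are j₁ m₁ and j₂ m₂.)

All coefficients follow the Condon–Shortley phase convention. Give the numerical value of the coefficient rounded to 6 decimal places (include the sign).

−√(3/7) = -0.654654

j₁+j₂−J=1  J+j₁−j₂=2  J−j₁+j₂=5  j₁+j₂+J+1=9
(j₁±m₁, j₂±m₂, J±M) = (1,2,5,1,5,2)
P² = 6400/21
sum k=0..1:
  [0] +1/240 = 1/240
  [1] −1/24 = -1/24
S = -3/80
C² = P²·S² = 3/7 ; C = -0.654654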